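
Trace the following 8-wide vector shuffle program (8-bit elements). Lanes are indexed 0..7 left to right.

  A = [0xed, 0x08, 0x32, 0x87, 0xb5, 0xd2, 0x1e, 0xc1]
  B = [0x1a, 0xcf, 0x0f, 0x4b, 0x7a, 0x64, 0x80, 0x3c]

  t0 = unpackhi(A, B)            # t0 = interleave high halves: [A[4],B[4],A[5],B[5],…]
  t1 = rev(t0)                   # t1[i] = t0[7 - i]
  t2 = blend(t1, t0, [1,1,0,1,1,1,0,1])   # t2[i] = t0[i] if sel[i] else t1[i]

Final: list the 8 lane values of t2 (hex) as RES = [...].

t0 = [0xb5, 0x7a, 0xd2, 0x64, 0x1e, 0x80, 0xc1, 0x3c]
t1 = [0x3c, 0xc1, 0x80, 0x1e, 0x64, 0xd2, 0x7a, 0xb5]
t2 = [0xb5, 0x7a, 0x80, 0x64, 0x1e, 0x80, 0x7a, 0x3c]

RES = [0xb5, 0x7a, 0x80, 0x64, 0x1e, 0x80, 0x7a, 0x3c]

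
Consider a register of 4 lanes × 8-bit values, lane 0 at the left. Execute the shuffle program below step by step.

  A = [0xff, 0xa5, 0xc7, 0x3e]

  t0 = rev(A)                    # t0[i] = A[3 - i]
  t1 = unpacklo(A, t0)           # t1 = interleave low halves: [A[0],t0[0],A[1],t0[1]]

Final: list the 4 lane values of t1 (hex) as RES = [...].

RES = [ 0xff  0x3e  0xa5  0xc7 ]

  t0: 3e c7 a5 ff
  t1: ff 3e a5 c7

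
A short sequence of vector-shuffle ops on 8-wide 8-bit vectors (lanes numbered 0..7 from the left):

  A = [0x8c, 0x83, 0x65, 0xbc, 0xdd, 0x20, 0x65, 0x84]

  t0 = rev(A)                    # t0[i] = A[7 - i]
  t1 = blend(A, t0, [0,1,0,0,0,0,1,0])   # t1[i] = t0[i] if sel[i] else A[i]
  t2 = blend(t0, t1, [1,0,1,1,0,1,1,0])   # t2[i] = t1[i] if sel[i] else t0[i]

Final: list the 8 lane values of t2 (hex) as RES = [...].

RES = [ 0x8c  0x65  0x65  0xbc  0xbc  0x20  0x83  0x8c ]

t0 = [0x84, 0x65, 0x20, 0xdd, 0xbc, 0x65, 0x83, 0x8c]
t1 = [0x8c, 0x65, 0x65, 0xbc, 0xdd, 0x20, 0x83, 0x84]
t2 = [0x8c, 0x65, 0x65, 0xbc, 0xbc, 0x20, 0x83, 0x8c]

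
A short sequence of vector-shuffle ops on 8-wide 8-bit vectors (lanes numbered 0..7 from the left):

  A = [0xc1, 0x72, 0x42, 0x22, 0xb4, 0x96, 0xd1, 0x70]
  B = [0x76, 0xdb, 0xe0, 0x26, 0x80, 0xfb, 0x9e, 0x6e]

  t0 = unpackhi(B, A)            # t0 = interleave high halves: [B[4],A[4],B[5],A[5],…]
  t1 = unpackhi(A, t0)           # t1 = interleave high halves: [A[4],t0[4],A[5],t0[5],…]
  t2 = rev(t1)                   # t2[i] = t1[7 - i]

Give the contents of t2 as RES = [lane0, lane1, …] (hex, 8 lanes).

→ t0 |80|b4|fb|96|9e|d1|6e|70|
→ t1 |b4|9e|96|d1|d1|6e|70|70|
→ t2 |70|70|6e|d1|d1|96|9e|b4|

RES = [ 0x70  0x70  0x6e  0xd1  0xd1  0x96  0x9e  0xb4 ]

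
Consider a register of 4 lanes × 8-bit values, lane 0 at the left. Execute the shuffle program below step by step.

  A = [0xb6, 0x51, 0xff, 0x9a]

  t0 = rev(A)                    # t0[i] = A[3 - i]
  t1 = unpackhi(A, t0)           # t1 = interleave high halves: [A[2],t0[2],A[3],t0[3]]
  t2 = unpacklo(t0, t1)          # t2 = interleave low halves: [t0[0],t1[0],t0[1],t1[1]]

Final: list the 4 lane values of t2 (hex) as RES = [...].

→ t0 |9a|ff|51|b6|
→ t1 |ff|51|9a|b6|
→ t2 |9a|ff|ff|51|

RES = [0x9a, 0xff, 0xff, 0x51]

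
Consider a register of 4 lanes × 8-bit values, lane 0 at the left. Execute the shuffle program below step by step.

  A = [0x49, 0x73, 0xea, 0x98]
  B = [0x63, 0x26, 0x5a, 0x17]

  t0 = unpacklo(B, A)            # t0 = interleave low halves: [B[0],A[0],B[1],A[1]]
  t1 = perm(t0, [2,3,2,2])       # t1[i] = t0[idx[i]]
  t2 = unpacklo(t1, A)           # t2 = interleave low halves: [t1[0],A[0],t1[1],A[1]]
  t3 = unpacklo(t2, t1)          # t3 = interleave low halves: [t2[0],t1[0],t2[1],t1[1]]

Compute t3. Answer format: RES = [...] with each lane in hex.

→ t0 |63|49|26|73|
→ t1 |26|73|26|26|
→ t2 |26|49|73|73|
→ t3 |26|26|49|73|

RES = [0x26, 0x26, 0x49, 0x73]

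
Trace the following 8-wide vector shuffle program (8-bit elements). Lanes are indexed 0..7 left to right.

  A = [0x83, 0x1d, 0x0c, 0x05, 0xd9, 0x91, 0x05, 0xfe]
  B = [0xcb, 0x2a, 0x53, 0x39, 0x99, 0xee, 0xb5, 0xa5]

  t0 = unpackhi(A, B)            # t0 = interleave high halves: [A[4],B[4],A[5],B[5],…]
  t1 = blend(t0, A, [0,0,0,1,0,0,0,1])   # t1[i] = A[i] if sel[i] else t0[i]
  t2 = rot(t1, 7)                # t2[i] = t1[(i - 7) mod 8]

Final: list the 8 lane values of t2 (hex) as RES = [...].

t0 = [0xd9, 0x99, 0x91, 0xee, 0x05, 0xb5, 0xfe, 0xa5]
t1 = [0xd9, 0x99, 0x91, 0x05, 0x05, 0xb5, 0xfe, 0xfe]
t2 = [0x99, 0x91, 0x05, 0x05, 0xb5, 0xfe, 0xfe, 0xd9]

RES = [ 0x99  0x91  0x05  0x05  0xb5  0xfe  0xfe  0xd9 ]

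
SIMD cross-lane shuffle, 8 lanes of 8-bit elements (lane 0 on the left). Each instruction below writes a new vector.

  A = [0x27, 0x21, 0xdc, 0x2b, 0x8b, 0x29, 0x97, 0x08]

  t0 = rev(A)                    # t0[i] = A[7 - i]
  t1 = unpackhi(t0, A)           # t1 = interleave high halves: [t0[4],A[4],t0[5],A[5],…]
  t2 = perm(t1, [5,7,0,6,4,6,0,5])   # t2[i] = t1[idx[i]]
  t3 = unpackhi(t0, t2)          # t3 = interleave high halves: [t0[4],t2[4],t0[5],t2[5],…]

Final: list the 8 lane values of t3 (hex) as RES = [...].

RES = [ 0x2b  0x21  0xdc  0x27  0x21  0x2b  0x27  0x97 ]

→ t0 |08|97|29|8b|2b|dc|21|27|
→ t1 |2b|8b|dc|29|21|97|27|08|
→ t2 |97|08|2b|27|21|27|2b|97|
→ t3 |2b|21|dc|27|21|2b|27|97|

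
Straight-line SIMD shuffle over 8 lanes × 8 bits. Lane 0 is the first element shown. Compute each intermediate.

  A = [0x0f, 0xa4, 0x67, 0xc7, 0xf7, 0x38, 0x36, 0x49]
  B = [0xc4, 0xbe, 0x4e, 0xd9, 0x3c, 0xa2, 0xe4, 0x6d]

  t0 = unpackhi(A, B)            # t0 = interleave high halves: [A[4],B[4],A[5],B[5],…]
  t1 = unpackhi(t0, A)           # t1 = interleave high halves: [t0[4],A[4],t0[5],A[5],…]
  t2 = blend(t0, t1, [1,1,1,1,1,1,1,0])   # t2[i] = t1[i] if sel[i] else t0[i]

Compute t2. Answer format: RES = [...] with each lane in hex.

t0 = [0xf7, 0x3c, 0x38, 0xa2, 0x36, 0xe4, 0x49, 0x6d]
t1 = [0x36, 0xf7, 0xe4, 0x38, 0x49, 0x36, 0x6d, 0x49]
t2 = [0x36, 0xf7, 0xe4, 0x38, 0x49, 0x36, 0x6d, 0x6d]

RES = [ 0x36  0xf7  0xe4  0x38  0x49  0x36  0x6d  0x6d ]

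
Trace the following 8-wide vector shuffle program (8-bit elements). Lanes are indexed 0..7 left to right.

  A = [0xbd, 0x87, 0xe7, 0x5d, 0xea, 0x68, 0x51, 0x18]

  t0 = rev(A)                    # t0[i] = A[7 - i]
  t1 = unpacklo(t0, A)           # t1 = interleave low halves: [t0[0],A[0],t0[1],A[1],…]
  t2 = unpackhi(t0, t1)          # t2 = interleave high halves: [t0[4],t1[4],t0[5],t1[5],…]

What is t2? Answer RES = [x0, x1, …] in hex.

RES = [ 0x5d  0x68  0xe7  0xe7  0x87  0xea  0xbd  0x5d ]

→ t0 |18|51|68|ea|5d|e7|87|bd|
→ t1 |18|bd|51|87|68|e7|ea|5d|
→ t2 |5d|68|e7|e7|87|ea|bd|5d|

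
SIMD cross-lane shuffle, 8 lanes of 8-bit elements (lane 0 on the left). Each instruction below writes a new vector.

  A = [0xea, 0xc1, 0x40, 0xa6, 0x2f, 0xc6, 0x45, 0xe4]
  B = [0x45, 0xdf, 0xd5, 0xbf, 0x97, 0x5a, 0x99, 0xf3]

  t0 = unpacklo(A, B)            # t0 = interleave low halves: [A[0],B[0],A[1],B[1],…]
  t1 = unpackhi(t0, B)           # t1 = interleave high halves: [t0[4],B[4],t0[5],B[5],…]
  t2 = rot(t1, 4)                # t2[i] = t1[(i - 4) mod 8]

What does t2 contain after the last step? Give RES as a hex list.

  t0: ea 45 c1 df 40 d5 a6 bf
  t1: 40 97 d5 5a a6 99 bf f3
  t2: a6 99 bf f3 40 97 d5 5a

RES = [0xa6, 0x99, 0xbf, 0xf3, 0x40, 0x97, 0xd5, 0x5a]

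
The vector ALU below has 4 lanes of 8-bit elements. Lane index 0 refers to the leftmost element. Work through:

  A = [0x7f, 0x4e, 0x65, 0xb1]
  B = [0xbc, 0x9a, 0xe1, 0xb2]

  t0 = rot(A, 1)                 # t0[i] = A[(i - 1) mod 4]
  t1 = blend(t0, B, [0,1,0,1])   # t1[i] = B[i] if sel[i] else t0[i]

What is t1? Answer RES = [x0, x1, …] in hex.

→ t0 |b1|7f|4e|65|
→ t1 |b1|9a|4e|b2|

RES = [ 0xb1  0x9a  0x4e  0xb2 ]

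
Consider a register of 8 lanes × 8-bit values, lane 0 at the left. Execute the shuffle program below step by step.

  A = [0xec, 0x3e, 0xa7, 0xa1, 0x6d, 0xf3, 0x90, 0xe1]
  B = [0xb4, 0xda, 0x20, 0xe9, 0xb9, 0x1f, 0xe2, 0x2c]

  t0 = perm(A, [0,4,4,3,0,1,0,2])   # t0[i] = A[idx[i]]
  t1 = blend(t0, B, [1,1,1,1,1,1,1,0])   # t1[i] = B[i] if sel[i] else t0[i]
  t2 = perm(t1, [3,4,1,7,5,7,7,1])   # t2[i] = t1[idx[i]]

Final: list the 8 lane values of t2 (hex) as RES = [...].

RES = [ 0xe9  0xb9  0xda  0xa7  0x1f  0xa7  0xa7  0xda ]

→ t0 |ec|6d|6d|a1|ec|3e|ec|a7|
→ t1 |b4|da|20|e9|b9|1f|e2|a7|
→ t2 |e9|b9|da|a7|1f|a7|a7|da|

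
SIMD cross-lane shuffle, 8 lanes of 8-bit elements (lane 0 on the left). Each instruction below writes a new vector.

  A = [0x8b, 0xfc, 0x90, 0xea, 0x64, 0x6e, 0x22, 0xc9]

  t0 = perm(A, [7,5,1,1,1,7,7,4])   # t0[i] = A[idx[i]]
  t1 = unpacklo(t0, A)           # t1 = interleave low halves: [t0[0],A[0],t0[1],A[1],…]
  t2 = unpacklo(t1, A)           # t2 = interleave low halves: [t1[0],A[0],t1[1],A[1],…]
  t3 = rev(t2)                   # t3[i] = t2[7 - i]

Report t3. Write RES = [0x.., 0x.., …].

RES = [0xea, 0xfc, 0x90, 0x6e, 0xfc, 0x8b, 0x8b, 0xc9]

  t0: c9 6e fc fc fc c9 c9 64
  t1: c9 8b 6e fc fc 90 fc ea
  t2: c9 8b 8b fc 6e 90 fc ea
  t3: ea fc 90 6e fc 8b 8b c9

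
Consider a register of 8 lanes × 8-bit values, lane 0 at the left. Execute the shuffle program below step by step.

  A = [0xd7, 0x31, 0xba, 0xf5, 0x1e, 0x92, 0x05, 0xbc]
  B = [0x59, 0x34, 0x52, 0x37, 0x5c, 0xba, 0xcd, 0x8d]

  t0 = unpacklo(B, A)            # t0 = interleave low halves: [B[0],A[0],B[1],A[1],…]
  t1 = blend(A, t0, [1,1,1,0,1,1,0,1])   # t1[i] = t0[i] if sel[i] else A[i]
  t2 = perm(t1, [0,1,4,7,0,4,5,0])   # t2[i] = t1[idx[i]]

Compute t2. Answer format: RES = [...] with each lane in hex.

RES = [0x59, 0xd7, 0x52, 0xf5, 0x59, 0x52, 0xba, 0x59]

→ t0 |59|d7|34|31|52|ba|37|f5|
→ t1 |59|d7|34|f5|52|ba|05|f5|
→ t2 |59|d7|52|f5|59|52|ba|59|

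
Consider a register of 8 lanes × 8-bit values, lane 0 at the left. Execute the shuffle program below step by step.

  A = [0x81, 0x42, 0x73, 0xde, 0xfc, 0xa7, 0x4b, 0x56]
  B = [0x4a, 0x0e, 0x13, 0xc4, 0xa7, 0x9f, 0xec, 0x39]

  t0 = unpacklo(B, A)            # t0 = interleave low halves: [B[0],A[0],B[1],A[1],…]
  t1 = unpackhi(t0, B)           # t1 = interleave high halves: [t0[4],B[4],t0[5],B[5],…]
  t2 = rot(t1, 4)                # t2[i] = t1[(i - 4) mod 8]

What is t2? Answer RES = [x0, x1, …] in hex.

RES = [0xc4, 0xec, 0xde, 0x39, 0x13, 0xa7, 0x73, 0x9f]

→ t0 |4a|81|0e|42|13|73|c4|de|
→ t1 |13|a7|73|9f|c4|ec|de|39|
→ t2 |c4|ec|de|39|13|a7|73|9f|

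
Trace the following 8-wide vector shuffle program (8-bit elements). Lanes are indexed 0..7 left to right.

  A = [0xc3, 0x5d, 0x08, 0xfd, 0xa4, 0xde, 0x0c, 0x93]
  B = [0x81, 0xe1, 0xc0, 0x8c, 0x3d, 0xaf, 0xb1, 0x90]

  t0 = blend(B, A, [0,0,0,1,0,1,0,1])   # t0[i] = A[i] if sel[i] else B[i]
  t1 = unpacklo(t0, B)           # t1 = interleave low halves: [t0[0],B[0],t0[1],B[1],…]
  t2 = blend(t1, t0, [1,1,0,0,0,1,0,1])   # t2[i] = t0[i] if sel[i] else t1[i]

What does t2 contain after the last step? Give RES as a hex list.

RES = [ 0x81  0xe1  0xe1  0xe1  0xc0  0xde  0xfd  0x93 ]

t0 = [0x81, 0xe1, 0xc0, 0xfd, 0x3d, 0xde, 0xb1, 0x93]
t1 = [0x81, 0x81, 0xe1, 0xe1, 0xc0, 0xc0, 0xfd, 0x8c]
t2 = [0x81, 0xe1, 0xe1, 0xe1, 0xc0, 0xde, 0xfd, 0x93]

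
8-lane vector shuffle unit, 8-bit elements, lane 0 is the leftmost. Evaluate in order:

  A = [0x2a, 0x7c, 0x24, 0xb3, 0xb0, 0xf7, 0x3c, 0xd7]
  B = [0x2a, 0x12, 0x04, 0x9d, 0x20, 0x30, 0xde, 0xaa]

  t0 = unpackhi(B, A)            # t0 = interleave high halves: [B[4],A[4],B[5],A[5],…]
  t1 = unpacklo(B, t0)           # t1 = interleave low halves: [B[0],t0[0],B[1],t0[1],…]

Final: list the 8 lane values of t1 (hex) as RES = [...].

  t0: 20 b0 30 f7 de 3c aa d7
  t1: 2a 20 12 b0 04 30 9d f7

RES = [ 0x2a  0x20  0x12  0xb0  0x04  0x30  0x9d  0xf7 ]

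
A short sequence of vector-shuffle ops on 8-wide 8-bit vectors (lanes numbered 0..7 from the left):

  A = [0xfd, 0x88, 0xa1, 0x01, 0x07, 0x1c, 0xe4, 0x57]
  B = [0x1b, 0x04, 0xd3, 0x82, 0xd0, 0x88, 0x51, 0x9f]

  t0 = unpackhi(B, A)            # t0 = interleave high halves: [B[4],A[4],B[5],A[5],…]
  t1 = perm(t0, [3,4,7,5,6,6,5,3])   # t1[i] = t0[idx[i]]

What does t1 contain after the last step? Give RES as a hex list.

  t0: d0 07 88 1c 51 e4 9f 57
  t1: 1c 51 57 e4 9f 9f e4 1c

RES = [0x1c, 0x51, 0x57, 0xe4, 0x9f, 0x9f, 0xe4, 0x1c]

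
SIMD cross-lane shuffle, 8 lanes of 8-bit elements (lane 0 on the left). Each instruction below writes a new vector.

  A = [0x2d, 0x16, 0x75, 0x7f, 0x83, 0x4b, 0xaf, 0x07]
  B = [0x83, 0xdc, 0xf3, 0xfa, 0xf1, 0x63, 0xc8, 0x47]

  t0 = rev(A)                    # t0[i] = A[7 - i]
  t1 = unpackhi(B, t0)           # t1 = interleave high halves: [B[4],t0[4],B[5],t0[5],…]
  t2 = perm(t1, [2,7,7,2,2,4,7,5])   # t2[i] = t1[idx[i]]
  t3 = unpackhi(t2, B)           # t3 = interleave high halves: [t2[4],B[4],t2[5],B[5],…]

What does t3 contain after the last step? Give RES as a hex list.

RES = [0x63, 0xf1, 0xc8, 0x63, 0x2d, 0xc8, 0x16, 0x47]

t0 = [0x07, 0xaf, 0x4b, 0x83, 0x7f, 0x75, 0x16, 0x2d]
t1 = [0xf1, 0x7f, 0x63, 0x75, 0xc8, 0x16, 0x47, 0x2d]
t2 = [0x63, 0x2d, 0x2d, 0x63, 0x63, 0xc8, 0x2d, 0x16]
t3 = [0x63, 0xf1, 0xc8, 0x63, 0x2d, 0xc8, 0x16, 0x47]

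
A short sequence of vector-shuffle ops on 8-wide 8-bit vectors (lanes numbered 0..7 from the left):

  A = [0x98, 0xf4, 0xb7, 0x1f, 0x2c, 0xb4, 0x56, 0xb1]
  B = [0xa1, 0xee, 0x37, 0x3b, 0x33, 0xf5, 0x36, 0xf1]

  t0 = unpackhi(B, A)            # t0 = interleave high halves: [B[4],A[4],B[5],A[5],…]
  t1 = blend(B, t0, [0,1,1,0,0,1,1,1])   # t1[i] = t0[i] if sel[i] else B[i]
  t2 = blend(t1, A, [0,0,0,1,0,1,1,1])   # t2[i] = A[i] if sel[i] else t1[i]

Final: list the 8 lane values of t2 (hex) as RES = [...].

RES = [0xa1, 0x2c, 0xf5, 0x1f, 0x33, 0xb4, 0x56, 0xb1]

t0 = [0x33, 0x2c, 0xf5, 0xb4, 0x36, 0x56, 0xf1, 0xb1]
t1 = [0xa1, 0x2c, 0xf5, 0x3b, 0x33, 0x56, 0xf1, 0xb1]
t2 = [0xa1, 0x2c, 0xf5, 0x1f, 0x33, 0xb4, 0x56, 0xb1]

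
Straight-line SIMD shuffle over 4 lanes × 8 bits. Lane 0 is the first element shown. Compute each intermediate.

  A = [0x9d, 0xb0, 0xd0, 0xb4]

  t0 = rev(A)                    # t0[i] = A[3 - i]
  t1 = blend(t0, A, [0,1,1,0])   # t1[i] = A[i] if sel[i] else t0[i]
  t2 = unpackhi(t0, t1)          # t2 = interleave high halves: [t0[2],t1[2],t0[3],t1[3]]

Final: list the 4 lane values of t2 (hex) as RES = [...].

t0 = [0xb4, 0xd0, 0xb0, 0x9d]
t1 = [0xb4, 0xb0, 0xd0, 0x9d]
t2 = [0xb0, 0xd0, 0x9d, 0x9d]

RES = [0xb0, 0xd0, 0x9d, 0x9d]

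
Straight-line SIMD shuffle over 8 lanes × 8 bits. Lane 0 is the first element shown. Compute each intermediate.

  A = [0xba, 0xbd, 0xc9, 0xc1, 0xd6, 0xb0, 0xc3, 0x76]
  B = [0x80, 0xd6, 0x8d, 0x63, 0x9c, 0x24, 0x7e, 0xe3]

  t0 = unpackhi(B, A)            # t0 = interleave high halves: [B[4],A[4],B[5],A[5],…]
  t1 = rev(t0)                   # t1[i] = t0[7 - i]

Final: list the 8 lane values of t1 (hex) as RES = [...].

RES = [ 0x76  0xe3  0xc3  0x7e  0xb0  0x24  0xd6  0x9c ]

t0 = [0x9c, 0xd6, 0x24, 0xb0, 0x7e, 0xc3, 0xe3, 0x76]
t1 = [0x76, 0xe3, 0xc3, 0x7e, 0xb0, 0x24, 0xd6, 0x9c]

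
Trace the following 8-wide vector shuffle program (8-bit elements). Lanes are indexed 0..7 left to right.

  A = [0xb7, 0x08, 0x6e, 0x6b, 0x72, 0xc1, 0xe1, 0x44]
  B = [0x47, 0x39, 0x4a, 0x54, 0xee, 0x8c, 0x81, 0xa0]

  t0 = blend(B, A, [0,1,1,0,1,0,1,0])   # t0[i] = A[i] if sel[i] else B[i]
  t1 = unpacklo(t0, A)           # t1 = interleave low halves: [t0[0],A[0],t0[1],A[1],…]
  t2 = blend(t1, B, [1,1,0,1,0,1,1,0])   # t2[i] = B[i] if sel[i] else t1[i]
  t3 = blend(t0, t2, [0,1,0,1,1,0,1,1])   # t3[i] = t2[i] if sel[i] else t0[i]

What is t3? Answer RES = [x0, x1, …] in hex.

RES = [0x47, 0x39, 0x6e, 0x54, 0x6e, 0x8c, 0x81, 0x6b]

t0 = [0x47, 0x08, 0x6e, 0x54, 0x72, 0x8c, 0xe1, 0xa0]
t1 = [0x47, 0xb7, 0x08, 0x08, 0x6e, 0x6e, 0x54, 0x6b]
t2 = [0x47, 0x39, 0x08, 0x54, 0x6e, 0x8c, 0x81, 0x6b]
t3 = [0x47, 0x39, 0x6e, 0x54, 0x6e, 0x8c, 0x81, 0x6b]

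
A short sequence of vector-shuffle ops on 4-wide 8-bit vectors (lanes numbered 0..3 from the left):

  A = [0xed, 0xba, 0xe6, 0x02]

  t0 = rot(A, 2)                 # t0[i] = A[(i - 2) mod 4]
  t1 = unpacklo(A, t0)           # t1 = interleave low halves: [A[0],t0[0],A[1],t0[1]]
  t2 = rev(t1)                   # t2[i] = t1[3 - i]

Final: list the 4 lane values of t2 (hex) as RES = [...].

t0 = [0xe6, 0x02, 0xed, 0xba]
t1 = [0xed, 0xe6, 0xba, 0x02]
t2 = [0x02, 0xba, 0xe6, 0xed]

RES = [0x02, 0xba, 0xe6, 0xed]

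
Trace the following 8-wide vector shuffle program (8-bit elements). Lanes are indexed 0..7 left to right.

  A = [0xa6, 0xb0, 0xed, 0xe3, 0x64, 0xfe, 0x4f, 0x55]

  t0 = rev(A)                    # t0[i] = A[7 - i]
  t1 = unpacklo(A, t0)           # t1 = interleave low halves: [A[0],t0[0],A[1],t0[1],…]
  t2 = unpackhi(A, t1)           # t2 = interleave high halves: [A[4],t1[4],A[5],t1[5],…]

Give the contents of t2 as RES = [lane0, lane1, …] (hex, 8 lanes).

RES = [0x64, 0xed, 0xfe, 0xfe, 0x4f, 0xe3, 0x55, 0x64]

t0 = [0x55, 0x4f, 0xfe, 0x64, 0xe3, 0xed, 0xb0, 0xa6]
t1 = [0xa6, 0x55, 0xb0, 0x4f, 0xed, 0xfe, 0xe3, 0x64]
t2 = [0x64, 0xed, 0xfe, 0xfe, 0x4f, 0xe3, 0x55, 0x64]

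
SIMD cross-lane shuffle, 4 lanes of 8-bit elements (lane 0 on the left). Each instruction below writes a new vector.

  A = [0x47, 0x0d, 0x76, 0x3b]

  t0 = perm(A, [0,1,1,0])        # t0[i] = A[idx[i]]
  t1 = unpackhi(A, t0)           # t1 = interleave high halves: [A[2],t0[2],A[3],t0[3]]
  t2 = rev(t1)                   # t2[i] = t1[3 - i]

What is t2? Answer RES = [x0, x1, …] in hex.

  t0: 47 0d 0d 47
  t1: 76 0d 3b 47
  t2: 47 3b 0d 76

RES = [0x47, 0x3b, 0x0d, 0x76]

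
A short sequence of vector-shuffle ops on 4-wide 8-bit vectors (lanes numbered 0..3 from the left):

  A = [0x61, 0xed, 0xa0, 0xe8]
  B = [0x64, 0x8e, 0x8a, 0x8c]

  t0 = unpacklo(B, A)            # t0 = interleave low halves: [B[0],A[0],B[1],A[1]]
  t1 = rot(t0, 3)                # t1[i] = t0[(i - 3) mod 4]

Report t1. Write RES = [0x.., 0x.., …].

t0 = [0x64, 0x61, 0x8e, 0xed]
t1 = [0x61, 0x8e, 0xed, 0x64]

RES = [ 0x61  0x8e  0xed  0x64 ]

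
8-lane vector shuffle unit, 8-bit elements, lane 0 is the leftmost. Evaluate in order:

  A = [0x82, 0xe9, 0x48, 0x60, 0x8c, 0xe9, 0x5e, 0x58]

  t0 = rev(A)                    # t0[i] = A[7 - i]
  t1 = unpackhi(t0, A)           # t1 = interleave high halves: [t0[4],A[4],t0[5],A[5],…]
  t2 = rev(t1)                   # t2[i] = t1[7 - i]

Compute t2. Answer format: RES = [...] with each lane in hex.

RES = [0x58, 0x82, 0x5e, 0xe9, 0xe9, 0x48, 0x8c, 0x60]

t0 = [0x58, 0x5e, 0xe9, 0x8c, 0x60, 0x48, 0xe9, 0x82]
t1 = [0x60, 0x8c, 0x48, 0xe9, 0xe9, 0x5e, 0x82, 0x58]
t2 = [0x58, 0x82, 0x5e, 0xe9, 0xe9, 0x48, 0x8c, 0x60]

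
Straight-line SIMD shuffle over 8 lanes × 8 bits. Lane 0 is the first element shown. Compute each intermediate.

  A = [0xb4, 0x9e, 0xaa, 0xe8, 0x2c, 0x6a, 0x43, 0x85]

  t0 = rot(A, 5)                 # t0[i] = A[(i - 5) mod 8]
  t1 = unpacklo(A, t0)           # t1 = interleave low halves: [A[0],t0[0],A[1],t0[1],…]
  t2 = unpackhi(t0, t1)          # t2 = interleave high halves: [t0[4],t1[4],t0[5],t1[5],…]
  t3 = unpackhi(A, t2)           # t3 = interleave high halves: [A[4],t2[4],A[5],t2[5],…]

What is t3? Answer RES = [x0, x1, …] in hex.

RES = [0x2c, 0x9e, 0x6a, 0xe8, 0x43, 0xaa, 0x85, 0x43]

  t0: e8 2c 6a 43 85 b4 9e aa
  t1: b4 e8 9e 2c aa 6a e8 43
  t2: 85 aa b4 6a 9e e8 aa 43
  t3: 2c 9e 6a e8 43 aa 85 43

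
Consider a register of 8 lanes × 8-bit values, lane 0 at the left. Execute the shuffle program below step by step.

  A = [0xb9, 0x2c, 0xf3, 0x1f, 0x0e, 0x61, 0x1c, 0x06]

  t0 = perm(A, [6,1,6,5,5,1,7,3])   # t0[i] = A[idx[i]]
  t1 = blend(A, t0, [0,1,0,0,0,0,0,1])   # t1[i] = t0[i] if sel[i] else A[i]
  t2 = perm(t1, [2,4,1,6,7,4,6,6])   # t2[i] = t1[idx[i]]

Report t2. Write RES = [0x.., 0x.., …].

RES = [ 0xf3  0x0e  0x2c  0x1c  0x1f  0x0e  0x1c  0x1c ]

t0 = [0x1c, 0x2c, 0x1c, 0x61, 0x61, 0x2c, 0x06, 0x1f]
t1 = [0xb9, 0x2c, 0xf3, 0x1f, 0x0e, 0x61, 0x1c, 0x1f]
t2 = [0xf3, 0x0e, 0x2c, 0x1c, 0x1f, 0x0e, 0x1c, 0x1c]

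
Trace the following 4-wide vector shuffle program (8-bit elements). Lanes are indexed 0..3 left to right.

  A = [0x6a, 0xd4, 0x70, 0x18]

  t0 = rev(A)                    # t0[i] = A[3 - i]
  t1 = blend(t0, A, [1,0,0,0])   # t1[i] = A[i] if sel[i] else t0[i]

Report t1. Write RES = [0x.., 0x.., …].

RES = [0x6a, 0x70, 0xd4, 0x6a]

  t0: 18 70 d4 6a
  t1: 6a 70 d4 6a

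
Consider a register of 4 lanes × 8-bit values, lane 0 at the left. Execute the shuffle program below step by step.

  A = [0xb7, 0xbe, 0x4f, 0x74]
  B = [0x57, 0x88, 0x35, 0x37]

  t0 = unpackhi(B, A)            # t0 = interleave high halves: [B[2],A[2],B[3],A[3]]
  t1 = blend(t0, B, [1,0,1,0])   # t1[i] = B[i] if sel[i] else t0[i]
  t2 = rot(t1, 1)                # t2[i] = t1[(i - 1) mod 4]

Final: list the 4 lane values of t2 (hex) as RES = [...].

RES = [ 0x74  0x57  0x4f  0x35 ]

t0 = [0x35, 0x4f, 0x37, 0x74]
t1 = [0x57, 0x4f, 0x35, 0x74]
t2 = [0x74, 0x57, 0x4f, 0x35]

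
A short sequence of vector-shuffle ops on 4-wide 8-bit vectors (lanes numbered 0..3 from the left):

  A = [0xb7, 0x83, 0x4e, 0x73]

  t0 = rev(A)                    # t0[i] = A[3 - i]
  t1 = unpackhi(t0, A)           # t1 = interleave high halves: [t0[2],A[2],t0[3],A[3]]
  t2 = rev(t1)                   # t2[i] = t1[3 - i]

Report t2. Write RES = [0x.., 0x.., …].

RES = [ 0x73  0xb7  0x4e  0x83 ]

  t0: 73 4e 83 b7
  t1: 83 4e b7 73
  t2: 73 b7 4e 83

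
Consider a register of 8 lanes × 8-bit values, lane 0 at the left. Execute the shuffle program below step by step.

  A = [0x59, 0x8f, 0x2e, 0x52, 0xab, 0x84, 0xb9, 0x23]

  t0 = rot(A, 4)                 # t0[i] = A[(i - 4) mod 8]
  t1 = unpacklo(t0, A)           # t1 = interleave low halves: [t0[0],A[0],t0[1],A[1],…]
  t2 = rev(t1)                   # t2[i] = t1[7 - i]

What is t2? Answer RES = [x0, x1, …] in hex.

→ t0 |ab|84|b9|23|59|8f|2e|52|
→ t1 |ab|59|84|8f|b9|2e|23|52|
→ t2 |52|23|2e|b9|8f|84|59|ab|

RES = [ 0x52  0x23  0x2e  0xb9  0x8f  0x84  0x59  0xab ]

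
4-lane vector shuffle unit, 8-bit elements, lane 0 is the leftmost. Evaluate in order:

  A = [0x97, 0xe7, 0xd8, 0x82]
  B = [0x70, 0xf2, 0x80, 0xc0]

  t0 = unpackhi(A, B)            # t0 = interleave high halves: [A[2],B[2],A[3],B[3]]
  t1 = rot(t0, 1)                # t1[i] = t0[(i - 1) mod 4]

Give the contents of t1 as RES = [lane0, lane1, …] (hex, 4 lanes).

→ t0 |d8|80|82|c0|
→ t1 |c0|d8|80|82|

RES = [0xc0, 0xd8, 0x80, 0x82]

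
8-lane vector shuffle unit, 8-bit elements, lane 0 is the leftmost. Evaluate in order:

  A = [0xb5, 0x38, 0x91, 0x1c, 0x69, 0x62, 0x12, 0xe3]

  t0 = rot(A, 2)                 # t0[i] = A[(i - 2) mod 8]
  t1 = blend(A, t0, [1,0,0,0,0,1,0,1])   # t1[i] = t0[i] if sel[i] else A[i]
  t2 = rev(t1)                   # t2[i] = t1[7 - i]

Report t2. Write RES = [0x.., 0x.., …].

  t0: 12 e3 b5 38 91 1c 69 62
  t1: 12 38 91 1c 69 1c 12 62
  t2: 62 12 1c 69 1c 91 38 12

RES = [0x62, 0x12, 0x1c, 0x69, 0x1c, 0x91, 0x38, 0x12]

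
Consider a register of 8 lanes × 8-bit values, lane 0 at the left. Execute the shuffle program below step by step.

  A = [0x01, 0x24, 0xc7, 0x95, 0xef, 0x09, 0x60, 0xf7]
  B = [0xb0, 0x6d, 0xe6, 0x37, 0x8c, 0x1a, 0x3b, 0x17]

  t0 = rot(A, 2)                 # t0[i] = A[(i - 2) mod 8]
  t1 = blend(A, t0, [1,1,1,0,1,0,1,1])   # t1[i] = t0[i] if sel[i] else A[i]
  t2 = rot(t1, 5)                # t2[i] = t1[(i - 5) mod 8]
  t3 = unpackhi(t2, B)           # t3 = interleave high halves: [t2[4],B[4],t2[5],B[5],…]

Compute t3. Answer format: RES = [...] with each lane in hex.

RES = [ 0x09  0x8c  0x60  0x1a  0xf7  0x3b  0x01  0x17 ]

t0 = [0x60, 0xf7, 0x01, 0x24, 0xc7, 0x95, 0xef, 0x09]
t1 = [0x60, 0xf7, 0x01, 0x95, 0xc7, 0x09, 0xef, 0x09]
t2 = [0x95, 0xc7, 0x09, 0xef, 0x09, 0x60, 0xf7, 0x01]
t3 = [0x09, 0x8c, 0x60, 0x1a, 0xf7, 0x3b, 0x01, 0x17]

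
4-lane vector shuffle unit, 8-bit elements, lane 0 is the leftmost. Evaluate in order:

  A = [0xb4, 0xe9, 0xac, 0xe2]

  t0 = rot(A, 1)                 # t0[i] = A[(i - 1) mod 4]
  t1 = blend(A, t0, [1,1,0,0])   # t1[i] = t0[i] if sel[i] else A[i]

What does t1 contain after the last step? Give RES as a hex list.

→ t0 |e2|b4|e9|ac|
→ t1 |e2|b4|ac|e2|

RES = [ 0xe2  0xb4  0xac  0xe2 ]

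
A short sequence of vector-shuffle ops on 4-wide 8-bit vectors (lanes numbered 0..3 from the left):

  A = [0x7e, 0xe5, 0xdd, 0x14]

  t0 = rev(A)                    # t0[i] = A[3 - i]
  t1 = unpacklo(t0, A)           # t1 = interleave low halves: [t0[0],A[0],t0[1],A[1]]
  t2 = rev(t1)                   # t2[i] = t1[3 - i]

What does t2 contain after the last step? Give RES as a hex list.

RES = [0xe5, 0xdd, 0x7e, 0x14]

t0 = [0x14, 0xdd, 0xe5, 0x7e]
t1 = [0x14, 0x7e, 0xdd, 0xe5]
t2 = [0xe5, 0xdd, 0x7e, 0x14]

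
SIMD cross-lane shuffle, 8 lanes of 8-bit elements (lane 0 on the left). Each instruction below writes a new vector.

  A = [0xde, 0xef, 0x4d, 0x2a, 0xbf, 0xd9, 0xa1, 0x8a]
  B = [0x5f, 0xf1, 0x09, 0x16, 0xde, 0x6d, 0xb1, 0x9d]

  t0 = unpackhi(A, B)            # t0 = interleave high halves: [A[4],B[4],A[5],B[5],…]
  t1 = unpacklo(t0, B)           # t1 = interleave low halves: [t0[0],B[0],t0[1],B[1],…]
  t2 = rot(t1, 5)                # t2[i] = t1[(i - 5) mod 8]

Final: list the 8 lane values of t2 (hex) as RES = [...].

  t0: bf de d9 6d a1 b1 8a 9d
  t1: bf 5f de f1 d9 09 6d 16
  t2: f1 d9 09 6d 16 bf 5f de

RES = [ 0xf1  0xd9  0x09  0x6d  0x16  0xbf  0x5f  0xde ]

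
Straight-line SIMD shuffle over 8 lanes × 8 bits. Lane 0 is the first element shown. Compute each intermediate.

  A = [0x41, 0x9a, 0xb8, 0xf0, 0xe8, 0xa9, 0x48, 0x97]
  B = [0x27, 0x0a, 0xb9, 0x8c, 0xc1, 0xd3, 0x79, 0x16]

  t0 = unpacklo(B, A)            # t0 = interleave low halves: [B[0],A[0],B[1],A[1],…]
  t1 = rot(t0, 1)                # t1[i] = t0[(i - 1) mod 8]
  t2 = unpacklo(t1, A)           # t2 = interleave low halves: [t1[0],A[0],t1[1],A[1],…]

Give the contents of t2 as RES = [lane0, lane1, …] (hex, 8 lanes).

t0 = [0x27, 0x41, 0x0a, 0x9a, 0xb9, 0xb8, 0x8c, 0xf0]
t1 = [0xf0, 0x27, 0x41, 0x0a, 0x9a, 0xb9, 0xb8, 0x8c]
t2 = [0xf0, 0x41, 0x27, 0x9a, 0x41, 0xb8, 0x0a, 0xf0]

RES = [ 0xf0  0x41  0x27  0x9a  0x41  0xb8  0x0a  0xf0 ]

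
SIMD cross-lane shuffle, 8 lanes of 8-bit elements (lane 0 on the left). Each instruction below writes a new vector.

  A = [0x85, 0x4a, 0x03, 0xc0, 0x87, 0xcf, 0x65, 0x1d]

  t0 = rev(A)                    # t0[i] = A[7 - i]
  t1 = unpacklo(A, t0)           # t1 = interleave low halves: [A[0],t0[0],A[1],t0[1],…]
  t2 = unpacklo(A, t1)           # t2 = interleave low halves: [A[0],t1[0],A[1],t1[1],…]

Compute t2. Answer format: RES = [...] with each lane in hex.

  t0: 1d 65 cf 87 c0 03 4a 85
  t1: 85 1d 4a 65 03 cf c0 87
  t2: 85 85 4a 1d 03 4a c0 65

RES = [ 0x85  0x85  0x4a  0x1d  0x03  0x4a  0xc0  0x65 ]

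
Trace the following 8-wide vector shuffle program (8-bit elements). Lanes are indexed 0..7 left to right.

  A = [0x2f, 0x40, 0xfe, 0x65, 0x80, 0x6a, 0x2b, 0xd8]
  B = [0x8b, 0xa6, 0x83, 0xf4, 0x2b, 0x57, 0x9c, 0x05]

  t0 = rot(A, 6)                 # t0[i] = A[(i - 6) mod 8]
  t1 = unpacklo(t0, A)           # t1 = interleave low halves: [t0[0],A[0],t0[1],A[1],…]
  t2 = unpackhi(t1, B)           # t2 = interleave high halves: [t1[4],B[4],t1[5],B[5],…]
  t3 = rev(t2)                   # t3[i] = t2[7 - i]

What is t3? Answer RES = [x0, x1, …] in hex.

  t0: fe 65 80 6a 2b d8 2f 40
  t1: fe 2f 65 40 80 fe 6a 65
  t2: 80 2b fe 57 6a 9c 65 05
  t3: 05 65 9c 6a 57 fe 2b 80

RES = [0x05, 0x65, 0x9c, 0x6a, 0x57, 0xfe, 0x2b, 0x80]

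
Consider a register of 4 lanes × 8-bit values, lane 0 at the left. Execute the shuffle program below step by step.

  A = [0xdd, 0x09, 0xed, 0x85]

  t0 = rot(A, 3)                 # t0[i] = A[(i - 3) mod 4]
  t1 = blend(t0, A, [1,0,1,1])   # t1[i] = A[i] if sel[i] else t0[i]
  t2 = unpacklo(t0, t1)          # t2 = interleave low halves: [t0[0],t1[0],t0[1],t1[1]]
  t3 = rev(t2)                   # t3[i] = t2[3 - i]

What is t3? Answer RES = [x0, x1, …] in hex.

t0 = [0x09, 0xed, 0x85, 0xdd]
t1 = [0xdd, 0xed, 0xed, 0x85]
t2 = [0x09, 0xdd, 0xed, 0xed]
t3 = [0xed, 0xed, 0xdd, 0x09]

RES = [0xed, 0xed, 0xdd, 0x09]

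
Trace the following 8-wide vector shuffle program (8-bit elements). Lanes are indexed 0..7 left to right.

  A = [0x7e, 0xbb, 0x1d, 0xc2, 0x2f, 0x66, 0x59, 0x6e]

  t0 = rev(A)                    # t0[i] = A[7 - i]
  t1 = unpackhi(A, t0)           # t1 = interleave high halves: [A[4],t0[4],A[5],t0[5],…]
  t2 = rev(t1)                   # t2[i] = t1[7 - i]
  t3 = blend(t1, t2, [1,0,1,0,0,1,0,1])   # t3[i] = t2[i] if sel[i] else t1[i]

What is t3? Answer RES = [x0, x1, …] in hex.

t0 = [0x6e, 0x59, 0x66, 0x2f, 0xc2, 0x1d, 0xbb, 0x7e]
t1 = [0x2f, 0xc2, 0x66, 0x1d, 0x59, 0xbb, 0x6e, 0x7e]
t2 = [0x7e, 0x6e, 0xbb, 0x59, 0x1d, 0x66, 0xc2, 0x2f]
t3 = [0x7e, 0xc2, 0xbb, 0x1d, 0x59, 0x66, 0x6e, 0x2f]

RES = [ 0x7e  0xc2  0xbb  0x1d  0x59  0x66  0x6e  0x2f ]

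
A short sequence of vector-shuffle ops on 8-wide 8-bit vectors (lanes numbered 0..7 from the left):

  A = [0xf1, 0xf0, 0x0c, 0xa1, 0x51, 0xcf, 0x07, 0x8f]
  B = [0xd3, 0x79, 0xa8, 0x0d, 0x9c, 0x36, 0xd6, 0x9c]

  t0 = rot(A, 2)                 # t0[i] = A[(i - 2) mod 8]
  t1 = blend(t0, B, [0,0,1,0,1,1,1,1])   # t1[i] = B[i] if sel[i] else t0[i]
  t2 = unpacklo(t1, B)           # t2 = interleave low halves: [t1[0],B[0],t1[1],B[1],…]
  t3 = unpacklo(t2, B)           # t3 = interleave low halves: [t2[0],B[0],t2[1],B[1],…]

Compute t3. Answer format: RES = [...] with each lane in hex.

RES = [ 0x07  0xd3  0xd3  0x79  0x8f  0xa8  0x79  0x0d ]

  t0: 07 8f f1 f0 0c a1 51 cf
  t1: 07 8f a8 f0 9c 36 d6 9c
  t2: 07 d3 8f 79 a8 a8 f0 0d
  t3: 07 d3 d3 79 8f a8 79 0d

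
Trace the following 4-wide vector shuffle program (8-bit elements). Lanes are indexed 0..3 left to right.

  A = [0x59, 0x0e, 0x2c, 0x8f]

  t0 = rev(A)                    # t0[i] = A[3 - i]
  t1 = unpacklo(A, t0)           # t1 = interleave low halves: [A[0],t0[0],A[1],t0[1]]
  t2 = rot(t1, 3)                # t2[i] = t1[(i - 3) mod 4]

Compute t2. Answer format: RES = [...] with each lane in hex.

RES = [ 0x8f  0x0e  0x2c  0x59 ]

t0 = [0x8f, 0x2c, 0x0e, 0x59]
t1 = [0x59, 0x8f, 0x0e, 0x2c]
t2 = [0x8f, 0x0e, 0x2c, 0x59]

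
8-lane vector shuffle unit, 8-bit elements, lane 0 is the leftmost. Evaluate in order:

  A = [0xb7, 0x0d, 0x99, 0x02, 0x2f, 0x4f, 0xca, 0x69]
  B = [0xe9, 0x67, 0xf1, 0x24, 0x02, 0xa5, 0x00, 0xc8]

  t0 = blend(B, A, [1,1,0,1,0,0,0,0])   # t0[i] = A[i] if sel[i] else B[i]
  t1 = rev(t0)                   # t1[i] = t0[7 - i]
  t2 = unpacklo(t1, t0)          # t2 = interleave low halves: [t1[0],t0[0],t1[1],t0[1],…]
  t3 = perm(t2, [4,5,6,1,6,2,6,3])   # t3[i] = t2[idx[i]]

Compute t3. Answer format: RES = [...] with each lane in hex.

RES = [0xa5, 0xf1, 0x02, 0xb7, 0x02, 0x00, 0x02, 0x0d]

  t0: b7 0d f1 02 02 a5 00 c8
  t1: c8 00 a5 02 02 f1 0d b7
  t2: c8 b7 00 0d a5 f1 02 02
  t3: a5 f1 02 b7 02 00 02 0d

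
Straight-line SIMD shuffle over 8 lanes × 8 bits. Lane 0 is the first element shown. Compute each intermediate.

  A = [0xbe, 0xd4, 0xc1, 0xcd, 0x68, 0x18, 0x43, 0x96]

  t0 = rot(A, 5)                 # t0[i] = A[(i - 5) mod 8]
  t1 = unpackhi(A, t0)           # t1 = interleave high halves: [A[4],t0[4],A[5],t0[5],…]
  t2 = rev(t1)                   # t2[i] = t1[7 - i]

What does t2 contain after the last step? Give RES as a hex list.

→ t0 |cd|68|18|43|96|be|d4|c1|
→ t1 |68|96|18|be|43|d4|96|c1|
→ t2 |c1|96|d4|43|be|18|96|68|

RES = [0xc1, 0x96, 0xd4, 0x43, 0xbe, 0x18, 0x96, 0x68]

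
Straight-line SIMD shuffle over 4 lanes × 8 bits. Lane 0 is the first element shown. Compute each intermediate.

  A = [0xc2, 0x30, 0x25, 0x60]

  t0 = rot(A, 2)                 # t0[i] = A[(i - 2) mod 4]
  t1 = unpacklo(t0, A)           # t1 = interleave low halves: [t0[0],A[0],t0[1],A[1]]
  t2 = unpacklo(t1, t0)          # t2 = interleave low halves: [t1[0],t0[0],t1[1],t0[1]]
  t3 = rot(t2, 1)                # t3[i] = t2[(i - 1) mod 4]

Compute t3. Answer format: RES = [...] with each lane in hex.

RES = [0x60, 0x25, 0x25, 0xc2]

→ t0 |25|60|c2|30|
→ t1 |25|c2|60|30|
→ t2 |25|25|c2|60|
→ t3 |60|25|25|c2|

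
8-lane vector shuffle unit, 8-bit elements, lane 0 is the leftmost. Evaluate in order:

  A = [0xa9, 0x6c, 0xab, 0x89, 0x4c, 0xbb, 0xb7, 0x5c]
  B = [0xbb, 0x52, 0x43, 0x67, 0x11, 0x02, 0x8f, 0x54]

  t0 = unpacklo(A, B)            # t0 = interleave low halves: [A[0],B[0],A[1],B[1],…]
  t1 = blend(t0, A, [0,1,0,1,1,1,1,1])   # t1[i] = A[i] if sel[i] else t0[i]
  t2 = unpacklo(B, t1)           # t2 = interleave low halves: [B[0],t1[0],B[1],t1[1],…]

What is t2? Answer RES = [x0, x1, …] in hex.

  t0: a9 bb 6c 52 ab 43 89 67
  t1: a9 6c 6c 89 4c bb b7 5c
  t2: bb a9 52 6c 43 6c 67 89

RES = [ 0xbb  0xa9  0x52  0x6c  0x43  0x6c  0x67  0x89 ]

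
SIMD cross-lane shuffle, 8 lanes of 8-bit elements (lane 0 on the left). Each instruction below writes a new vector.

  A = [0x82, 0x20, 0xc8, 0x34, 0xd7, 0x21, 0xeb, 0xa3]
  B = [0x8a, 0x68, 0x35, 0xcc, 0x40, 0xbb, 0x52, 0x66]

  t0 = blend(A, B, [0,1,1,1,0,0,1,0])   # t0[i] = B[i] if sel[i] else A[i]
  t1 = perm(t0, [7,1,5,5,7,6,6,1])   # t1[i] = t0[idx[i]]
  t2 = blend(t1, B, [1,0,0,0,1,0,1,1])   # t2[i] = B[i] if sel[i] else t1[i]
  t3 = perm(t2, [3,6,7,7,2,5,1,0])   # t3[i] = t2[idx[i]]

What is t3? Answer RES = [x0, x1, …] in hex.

RES = [0x21, 0x52, 0x66, 0x66, 0x21, 0x52, 0x68, 0x8a]

  t0: 82 68 35 cc d7 21 52 a3
  t1: a3 68 21 21 a3 52 52 68
  t2: 8a 68 21 21 40 52 52 66
  t3: 21 52 66 66 21 52 68 8a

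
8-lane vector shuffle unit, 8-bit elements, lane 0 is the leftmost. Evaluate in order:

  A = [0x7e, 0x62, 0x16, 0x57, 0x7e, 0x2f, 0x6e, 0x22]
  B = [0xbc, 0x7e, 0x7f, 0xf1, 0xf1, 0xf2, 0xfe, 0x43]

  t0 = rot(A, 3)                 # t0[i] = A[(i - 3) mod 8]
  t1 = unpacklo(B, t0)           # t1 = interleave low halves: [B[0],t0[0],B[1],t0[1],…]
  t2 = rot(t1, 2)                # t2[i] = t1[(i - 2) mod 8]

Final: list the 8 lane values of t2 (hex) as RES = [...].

RES = [ 0xf1  0x7e  0xbc  0x2f  0x7e  0x6e  0x7f  0x22 ]

→ t0 |2f|6e|22|7e|62|16|57|7e|
→ t1 |bc|2f|7e|6e|7f|22|f1|7e|
→ t2 |f1|7e|bc|2f|7e|6e|7f|22|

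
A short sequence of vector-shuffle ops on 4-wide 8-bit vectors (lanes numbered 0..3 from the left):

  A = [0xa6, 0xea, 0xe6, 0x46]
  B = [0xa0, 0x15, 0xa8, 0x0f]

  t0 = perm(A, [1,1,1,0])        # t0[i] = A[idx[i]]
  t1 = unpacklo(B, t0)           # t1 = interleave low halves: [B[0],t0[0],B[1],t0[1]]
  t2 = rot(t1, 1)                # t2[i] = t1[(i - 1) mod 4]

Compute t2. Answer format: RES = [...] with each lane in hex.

RES = [ 0xea  0xa0  0xea  0x15 ]

→ t0 |ea|ea|ea|a6|
→ t1 |a0|ea|15|ea|
→ t2 |ea|a0|ea|15|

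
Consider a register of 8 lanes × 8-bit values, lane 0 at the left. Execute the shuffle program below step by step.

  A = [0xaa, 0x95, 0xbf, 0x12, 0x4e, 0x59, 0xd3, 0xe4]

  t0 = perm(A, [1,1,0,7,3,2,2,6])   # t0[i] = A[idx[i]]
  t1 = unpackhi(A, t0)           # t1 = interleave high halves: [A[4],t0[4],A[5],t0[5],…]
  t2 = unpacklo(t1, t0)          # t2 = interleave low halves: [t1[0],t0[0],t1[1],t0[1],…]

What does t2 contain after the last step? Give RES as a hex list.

t0 = [0x95, 0x95, 0xaa, 0xe4, 0x12, 0xbf, 0xbf, 0xd3]
t1 = [0x4e, 0x12, 0x59, 0xbf, 0xd3, 0xbf, 0xe4, 0xd3]
t2 = [0x4e, 0x95, 0x12, 0x95, 0x59, 0xaa, 0xbf, 0xe4]

RES = [ 0x4e  0x95  0x12  0x95  0x59  0xaa  0xbf  0xe4 ]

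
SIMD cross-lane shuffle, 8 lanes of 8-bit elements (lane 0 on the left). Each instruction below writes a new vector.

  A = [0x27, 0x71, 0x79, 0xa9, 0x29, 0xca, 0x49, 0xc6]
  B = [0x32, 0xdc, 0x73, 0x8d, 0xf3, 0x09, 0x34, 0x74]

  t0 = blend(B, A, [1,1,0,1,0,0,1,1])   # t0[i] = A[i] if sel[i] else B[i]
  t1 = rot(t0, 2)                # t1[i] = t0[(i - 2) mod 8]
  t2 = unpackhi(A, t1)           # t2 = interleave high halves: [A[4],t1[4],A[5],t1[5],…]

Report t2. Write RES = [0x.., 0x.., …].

t0 = [0x27, 0x71, 0x73, 0xa9, 0xf3, 0x09, 0x49, 0xc6]
t1 = [0x49, 0xc6, 0x27, 0x71, 0x73, 0xa9, 0xf3, 0x09]
t2 = [0x29, 0x73, 0xca, 0xa9, 0x49, 0xf3, 0xc6, 0x09]

RES = [0x29, 0x73, 0xca, 0xa9, 0x49, 0xf3, 0xc6, 0x09]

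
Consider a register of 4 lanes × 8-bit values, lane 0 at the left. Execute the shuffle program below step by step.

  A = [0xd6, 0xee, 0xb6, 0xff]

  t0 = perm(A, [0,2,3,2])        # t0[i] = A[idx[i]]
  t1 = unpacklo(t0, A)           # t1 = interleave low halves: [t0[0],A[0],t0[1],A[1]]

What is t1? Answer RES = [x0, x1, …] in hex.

t0 = [0xd6, 0xb6, 0xff, 0xb6]
t1 = [0xd6, 0xd6, 0xb6, 0xee]

RES = [ 0xd6  0xd6  0xb6  0xee ]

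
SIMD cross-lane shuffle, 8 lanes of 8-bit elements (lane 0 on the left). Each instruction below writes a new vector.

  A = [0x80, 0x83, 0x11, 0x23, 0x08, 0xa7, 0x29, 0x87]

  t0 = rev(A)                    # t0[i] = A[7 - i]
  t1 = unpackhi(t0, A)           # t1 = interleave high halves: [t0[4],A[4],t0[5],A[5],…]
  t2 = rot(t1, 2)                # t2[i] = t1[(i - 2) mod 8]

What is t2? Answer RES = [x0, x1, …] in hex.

RES = [ 0x80  0x87  0x23  0x08  0x11  0xa7  0x83  0x29 ]

t0 = [0x87, 0x29, 0xa7, 0x08, 0x23, 0x11, 0x83, 0x80]
t1 = [0x23, 0x08, 0x11, 0xa7, 0x83, 0x29, 0x80, 0x87]
t2 = [0x80, 0x87, 0x23, 0x08, 0x11, 0xa7, 0x83, 0x29]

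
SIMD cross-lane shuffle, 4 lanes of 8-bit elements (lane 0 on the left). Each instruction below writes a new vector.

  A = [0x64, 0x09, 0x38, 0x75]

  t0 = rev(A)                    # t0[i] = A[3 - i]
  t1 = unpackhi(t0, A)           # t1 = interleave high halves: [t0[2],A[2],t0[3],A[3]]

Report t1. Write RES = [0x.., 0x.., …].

t0 = [0x75, 0x38, 0x09, 0x64]
t1 = [0x09, 0x38, 0x64, 0x75]

RES = [0x09, 0x38, 0x64, 0x75]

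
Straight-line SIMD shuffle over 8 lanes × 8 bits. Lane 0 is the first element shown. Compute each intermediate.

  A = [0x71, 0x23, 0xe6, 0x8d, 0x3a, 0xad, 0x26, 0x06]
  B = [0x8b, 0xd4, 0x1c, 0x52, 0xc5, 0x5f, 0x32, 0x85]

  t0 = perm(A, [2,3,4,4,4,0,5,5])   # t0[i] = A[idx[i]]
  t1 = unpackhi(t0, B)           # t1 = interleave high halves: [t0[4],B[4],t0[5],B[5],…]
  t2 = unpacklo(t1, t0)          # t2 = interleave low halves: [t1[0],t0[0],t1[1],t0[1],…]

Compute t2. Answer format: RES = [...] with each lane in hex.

RES = [ 0x3a  0xe6  0xc5  0x8d  0x71  0x3a  0x5f  0x3a ]

  t0: e6 8d 3a 3a 3a 71 ad ad
  t1: 3a c5 71 5f ad 32 ad 85
  t2: 3a e6 c5 8d 71 3a 5f 3a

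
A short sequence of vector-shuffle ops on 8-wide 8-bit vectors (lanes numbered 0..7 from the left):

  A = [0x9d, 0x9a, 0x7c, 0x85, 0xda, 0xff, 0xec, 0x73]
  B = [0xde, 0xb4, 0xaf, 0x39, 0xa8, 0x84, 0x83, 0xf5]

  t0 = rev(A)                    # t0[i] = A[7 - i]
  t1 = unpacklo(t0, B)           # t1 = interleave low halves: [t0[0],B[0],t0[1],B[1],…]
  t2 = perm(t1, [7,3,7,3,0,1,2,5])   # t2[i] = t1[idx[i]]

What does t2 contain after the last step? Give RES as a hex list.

→ t0 |73|ec|ff|da|85|7c|9a|9d|
→ t1 |73|de|ec|b4|ff|af|da|39|
→ t2 |39|b4|39|b4|73|de|ec|af|

RES = [0x39, 0xb4, 0x39, 0xb4, 0x73, 0xde, 0xec, 0xaf]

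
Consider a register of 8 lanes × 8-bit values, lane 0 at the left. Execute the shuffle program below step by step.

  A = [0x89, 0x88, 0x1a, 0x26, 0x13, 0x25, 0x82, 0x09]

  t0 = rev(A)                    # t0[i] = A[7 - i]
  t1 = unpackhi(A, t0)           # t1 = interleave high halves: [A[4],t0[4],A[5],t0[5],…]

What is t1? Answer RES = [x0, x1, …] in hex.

  t0: 09 82 25 13 26 1a 88 89
  t1: 13 26 25 1a 82 88 09 89

RES = [0x13, 0x26, 0x25, 0x1a, 0x82, 0x88, 0x09, 0x89]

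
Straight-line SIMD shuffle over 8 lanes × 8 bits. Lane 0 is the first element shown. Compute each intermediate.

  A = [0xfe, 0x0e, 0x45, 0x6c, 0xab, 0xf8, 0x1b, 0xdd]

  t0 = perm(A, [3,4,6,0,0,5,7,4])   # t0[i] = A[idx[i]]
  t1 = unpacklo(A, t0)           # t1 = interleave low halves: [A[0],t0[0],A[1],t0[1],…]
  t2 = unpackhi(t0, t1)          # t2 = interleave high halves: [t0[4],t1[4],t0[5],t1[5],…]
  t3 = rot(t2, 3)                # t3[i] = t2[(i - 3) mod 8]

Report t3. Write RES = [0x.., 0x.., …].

RES = [ 0x6c  0xab  0xfe  0xfe  0x45  0xf8  0x1b  0xdd ]

→ t0 |6c|ab|1b|fe|fe|f8|dd|ab|
→ t1 |fe|6c|0e|ab|45|1b|6c|fe|
→ t2 |fe|45|f8|1b|dd|6c|ab|fe|
→ t3 |6c|ab|fe|fe|45|f8|1b|dd|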